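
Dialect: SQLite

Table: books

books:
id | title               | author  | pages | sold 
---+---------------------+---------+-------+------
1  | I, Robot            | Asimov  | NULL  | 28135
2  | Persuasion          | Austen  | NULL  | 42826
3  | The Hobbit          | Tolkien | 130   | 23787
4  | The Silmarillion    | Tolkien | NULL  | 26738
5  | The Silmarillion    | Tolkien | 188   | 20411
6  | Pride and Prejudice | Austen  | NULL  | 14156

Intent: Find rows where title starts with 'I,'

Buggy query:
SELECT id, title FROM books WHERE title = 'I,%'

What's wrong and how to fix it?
Bug: '=' compares the literal string including the % character; pattern matching needs LIKE

Fix: Use LIKE for wildcard pattern matching

Corrected query:
SELECT id, title FROM books WHERE title LIKE 'I,%'

Result:
id | title   
---+---------
1  | I, Robot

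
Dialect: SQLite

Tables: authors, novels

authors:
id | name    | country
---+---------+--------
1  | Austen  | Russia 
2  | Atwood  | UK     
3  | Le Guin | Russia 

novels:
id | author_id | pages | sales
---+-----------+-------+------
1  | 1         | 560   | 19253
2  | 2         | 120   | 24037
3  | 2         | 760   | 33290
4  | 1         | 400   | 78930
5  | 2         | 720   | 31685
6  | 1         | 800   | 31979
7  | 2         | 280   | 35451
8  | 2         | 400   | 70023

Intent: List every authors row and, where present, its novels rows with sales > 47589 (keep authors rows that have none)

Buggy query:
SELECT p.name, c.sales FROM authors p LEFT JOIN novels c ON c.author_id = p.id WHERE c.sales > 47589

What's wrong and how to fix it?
Bug: Filtering c.sales in WHERE discards the NULL rows produced by LEFT JOIN, turning it into an inner join

Fix: Move the right-table condition into the ON clause so unmatched parents are kept

Corrected query:
SELECT p.name, c.sales FROM authors p LEFT JOIN novels c ON c.author_id = p.id AND c.sales > 47589

Result:
name    | sales
--------+------
Austen  | 78930
Atwood  | 70023
Le Guin | NULL 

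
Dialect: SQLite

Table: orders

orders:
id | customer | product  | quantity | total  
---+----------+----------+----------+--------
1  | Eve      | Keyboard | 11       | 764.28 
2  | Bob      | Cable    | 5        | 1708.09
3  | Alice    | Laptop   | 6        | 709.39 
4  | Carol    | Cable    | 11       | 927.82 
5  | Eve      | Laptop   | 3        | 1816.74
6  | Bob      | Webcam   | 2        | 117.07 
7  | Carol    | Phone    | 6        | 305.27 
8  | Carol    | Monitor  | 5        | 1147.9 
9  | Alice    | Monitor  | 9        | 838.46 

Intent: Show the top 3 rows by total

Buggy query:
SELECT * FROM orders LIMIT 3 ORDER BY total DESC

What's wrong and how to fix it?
Bug: LIMIT must come after ORDER BY

Fix: Sort with ORDER BY, then apply LIMIT

Corrected query:
SELECT * FROM orders ORDER BY total DESC LIMIT 3

Result:
id | customer | product | quantity | total  
---+----------+---------+----------+--------
5  | Eve      | Laptop  | 3        | 1816.74
2  | Bob      | Cable   | 5        | 1708.09
8  | Carol    | Monitor | 5        | 1147.9 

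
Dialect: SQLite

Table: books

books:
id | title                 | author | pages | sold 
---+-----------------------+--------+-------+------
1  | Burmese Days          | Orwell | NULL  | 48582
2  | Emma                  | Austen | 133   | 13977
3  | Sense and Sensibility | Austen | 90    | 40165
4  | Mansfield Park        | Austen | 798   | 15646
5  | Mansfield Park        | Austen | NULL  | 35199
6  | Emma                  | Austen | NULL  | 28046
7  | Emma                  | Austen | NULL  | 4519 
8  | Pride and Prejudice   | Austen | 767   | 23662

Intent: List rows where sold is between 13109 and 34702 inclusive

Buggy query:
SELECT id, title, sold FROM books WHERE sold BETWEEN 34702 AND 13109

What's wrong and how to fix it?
Bug: BETWEEN expects the lower bound first; with 34702 AND 13109 the range is empty

Fix: Swap the bounds so the smaller value comes first

Corrected query:
SELECT id, title, sold FROM books WHERE sold BETWEEN 13109 AND 34702

Result:
id | title               | sold 
---+---------------------+------
2  | Emma                | 13977
4  | Mansfield Park      | 15646
6  | Emma                | 28046
8  | Pride and Prejudice | 23662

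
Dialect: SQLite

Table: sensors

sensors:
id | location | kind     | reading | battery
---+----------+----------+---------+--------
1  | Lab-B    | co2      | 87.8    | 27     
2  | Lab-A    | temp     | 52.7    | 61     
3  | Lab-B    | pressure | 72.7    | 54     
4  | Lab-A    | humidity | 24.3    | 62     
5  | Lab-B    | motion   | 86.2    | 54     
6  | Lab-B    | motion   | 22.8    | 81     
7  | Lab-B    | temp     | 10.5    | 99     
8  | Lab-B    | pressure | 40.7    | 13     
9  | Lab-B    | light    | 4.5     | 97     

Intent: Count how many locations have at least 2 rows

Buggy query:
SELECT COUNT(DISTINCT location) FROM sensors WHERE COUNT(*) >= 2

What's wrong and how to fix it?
Bug: WHERE filters individual rows, not groups, so a group-level COUNT is invalid there

Fix: Use a subquery that GROUPs and filters with HAVING, then count its rows

Corrected query:
SELECT COUNT(*) FROM (SELECT location FROM sensors GROUP BY location HAVING COUNT(*) >= 2)

Result:
COUNT(*)
--------
2       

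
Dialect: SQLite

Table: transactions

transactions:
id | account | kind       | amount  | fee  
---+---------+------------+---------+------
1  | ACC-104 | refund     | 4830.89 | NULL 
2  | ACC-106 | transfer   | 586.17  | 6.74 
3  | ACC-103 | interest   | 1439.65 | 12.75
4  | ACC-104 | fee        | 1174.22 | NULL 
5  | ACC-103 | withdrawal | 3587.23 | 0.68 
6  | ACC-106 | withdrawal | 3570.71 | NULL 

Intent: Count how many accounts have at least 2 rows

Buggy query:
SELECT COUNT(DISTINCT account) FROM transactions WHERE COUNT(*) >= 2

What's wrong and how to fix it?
Bug: WHERE filters individual rows, not groups, so a group-level COUNT is invalid there

Fix: Use a subquery that GROUPs and filters with HAVING, then count its rows

Corrected query:
SELECT COUNT(*) FROM (SELECT account FROM transactions GROUP BY account HAVING COUNT(*) >= 2)

Result:
COUNT(*)
--------
3       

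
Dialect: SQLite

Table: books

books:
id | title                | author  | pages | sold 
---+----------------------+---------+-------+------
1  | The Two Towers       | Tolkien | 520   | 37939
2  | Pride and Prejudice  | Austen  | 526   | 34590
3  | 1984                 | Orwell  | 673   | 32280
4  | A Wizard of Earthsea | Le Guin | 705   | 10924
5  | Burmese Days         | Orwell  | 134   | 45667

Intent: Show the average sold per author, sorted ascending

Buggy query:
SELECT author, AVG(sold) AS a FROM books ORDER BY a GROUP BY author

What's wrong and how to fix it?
Bug: ORDER BY appears before GROUP BY; SQL clause order requires GROUP BY first

Fix: Reorder: SELECT … FROM … GROUP BY … ORDER BY …

Corrected query:
SELECT author, AVG(sold) AS a FROM books GROUP BY author ORDER BY a

Result:
author  | a      
--------+--------
Le Guin | 10924  
Austen  | 34590  
Tolkien | 37939  
Orwell  | 38973.5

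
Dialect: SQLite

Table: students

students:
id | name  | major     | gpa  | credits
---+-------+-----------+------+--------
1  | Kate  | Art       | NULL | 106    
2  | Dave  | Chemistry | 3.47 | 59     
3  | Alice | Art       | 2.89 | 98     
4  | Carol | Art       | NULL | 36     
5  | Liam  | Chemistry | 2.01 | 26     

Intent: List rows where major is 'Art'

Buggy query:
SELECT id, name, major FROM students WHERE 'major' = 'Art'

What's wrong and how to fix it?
Bug: Single quotes denote string literals in SQL; the column name is being compared as a constant string

Fix: Reference the column as major without single quotes

Corrected query:
SELECT id, name, major FROM students WHERE major = 'Art'

Result:
id | name  | major
---+-------+------
1  | Kate  | Art  
3  | Alice | Art  
4  | Carol | Art  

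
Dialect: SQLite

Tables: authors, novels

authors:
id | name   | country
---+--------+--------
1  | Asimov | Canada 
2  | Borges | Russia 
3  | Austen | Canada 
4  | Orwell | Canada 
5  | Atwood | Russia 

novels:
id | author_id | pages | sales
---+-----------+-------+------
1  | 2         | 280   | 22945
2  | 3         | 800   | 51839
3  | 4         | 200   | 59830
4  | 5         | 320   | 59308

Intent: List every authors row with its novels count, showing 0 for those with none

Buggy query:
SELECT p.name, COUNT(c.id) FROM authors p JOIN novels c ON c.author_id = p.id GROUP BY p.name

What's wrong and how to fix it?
Bug: INNER JOIN drops authors rows that have no matching novels rows

Fix: Switch to LEFT JOIN to retain unmatched parent rows

Corrected query:
SELECT p.name, COUNT(c.id) FROM authors p LEFT JOIN novels c ON c.author_id = p.id GROUP BY p.name

Result:
name   | COUNT(c.id)
-------+------------
Asimov | 0          
Atwood | 1          
Austen | 1          
Borges | 1          
Orwell | 1          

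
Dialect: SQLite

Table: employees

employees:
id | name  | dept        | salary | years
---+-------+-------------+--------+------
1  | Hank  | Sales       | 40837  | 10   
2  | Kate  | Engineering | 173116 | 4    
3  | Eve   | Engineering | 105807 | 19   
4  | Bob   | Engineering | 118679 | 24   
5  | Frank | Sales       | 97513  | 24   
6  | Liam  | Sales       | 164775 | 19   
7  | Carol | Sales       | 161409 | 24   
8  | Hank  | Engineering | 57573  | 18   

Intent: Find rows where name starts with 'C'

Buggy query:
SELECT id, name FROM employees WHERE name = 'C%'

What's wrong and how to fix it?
Bug: '=' compares the literal string including the % character; pattern matching needs LIKE

Fix: Use LIKE for wildcard pattern matching

Corrected query:
SELECT id, name FROM employees WHERE name LIKE 'C%'

Result:
id | name 
---+------
7  | Carol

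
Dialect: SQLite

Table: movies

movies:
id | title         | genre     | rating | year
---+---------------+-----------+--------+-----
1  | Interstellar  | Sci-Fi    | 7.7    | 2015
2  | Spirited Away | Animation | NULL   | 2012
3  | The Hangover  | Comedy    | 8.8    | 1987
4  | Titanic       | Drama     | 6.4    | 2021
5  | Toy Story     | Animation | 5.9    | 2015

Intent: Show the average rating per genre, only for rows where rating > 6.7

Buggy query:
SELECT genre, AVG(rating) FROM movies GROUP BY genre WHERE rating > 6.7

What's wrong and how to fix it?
Bug: WHERE cannot follow GROUP BY

Fix: Place WHERE between FROM and GROUP BY

Corrected query:
SELECT genre, AVG(rating) FROM movies WHERE rating > 6.7 GROUP BY genre

Result:
genre  | AVG(rating)
-------+------------
Comedy | 8.8        
Sci-Fi | 7.7        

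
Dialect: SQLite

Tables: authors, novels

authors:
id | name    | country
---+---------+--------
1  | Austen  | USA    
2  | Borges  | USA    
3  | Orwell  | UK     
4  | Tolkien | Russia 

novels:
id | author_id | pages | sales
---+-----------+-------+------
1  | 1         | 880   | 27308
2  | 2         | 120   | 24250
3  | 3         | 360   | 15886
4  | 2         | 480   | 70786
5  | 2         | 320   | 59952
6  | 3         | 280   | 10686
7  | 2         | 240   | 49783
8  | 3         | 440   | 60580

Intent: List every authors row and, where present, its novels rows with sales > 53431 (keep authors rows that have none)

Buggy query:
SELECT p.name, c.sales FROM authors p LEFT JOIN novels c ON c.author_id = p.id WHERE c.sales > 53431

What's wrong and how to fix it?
Bug: Filtering c.sales in WHERE discards the NULL rows produced by LEFT JOIN, turning it into an inner join

Fix: Move the right-table condition into the ON clause so unmatched parents are kept

Corrected query:
SELECT p.name, c.sales FROM authors p LEFT JOIN novels c ON c.author_id = p.id AND c.sales > 53431

Result:
name    | sales
--------+------
Austen  | NULL 
Borges  | 59952
Borges  | 70786
Orwell  | 60580
Tolkien | NULL 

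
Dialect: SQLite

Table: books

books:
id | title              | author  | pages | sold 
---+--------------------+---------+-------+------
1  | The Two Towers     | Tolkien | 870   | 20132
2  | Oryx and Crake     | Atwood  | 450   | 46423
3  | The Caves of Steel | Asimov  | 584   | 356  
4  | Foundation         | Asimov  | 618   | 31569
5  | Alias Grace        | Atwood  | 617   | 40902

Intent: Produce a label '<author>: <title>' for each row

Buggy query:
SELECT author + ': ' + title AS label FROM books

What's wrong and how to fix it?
Bug: '+' is numeric addition; on text columns SQLite converts them to 0 instead of concatenating

Fix: Replace + with || to concatenate text

Corrected query:
SELECT author || ': ' || title AS label FROM books

Result:
label                     
--------------------------
Tolkien: The Two Towers   
Atwood: Oryx and Crake    
Asimov: The Caves of Steel
Asimov: Foundation        
Atwood: Alias Grace       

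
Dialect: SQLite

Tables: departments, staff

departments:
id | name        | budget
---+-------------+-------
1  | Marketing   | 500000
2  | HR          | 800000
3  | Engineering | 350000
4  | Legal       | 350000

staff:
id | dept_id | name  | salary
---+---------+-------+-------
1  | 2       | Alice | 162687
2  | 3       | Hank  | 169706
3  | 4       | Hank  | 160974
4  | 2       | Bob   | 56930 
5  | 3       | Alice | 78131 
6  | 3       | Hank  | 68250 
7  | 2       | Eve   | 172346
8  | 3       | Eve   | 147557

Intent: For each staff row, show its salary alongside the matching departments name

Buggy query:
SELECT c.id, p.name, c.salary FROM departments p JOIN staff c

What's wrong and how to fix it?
Bug: Missing join condition: each staff row is matched to all departments rows instead of just its own

Fix: Add ON c.dept_id = p.id to the JOIN

Corrected query:
SELECT c.id, p.name, c.salary FROM departments p JOIN staff c ON c.dept_id = p.id

Result:
id | name        | salary
---+-------------+-------
1  | HR          | 162687
2  | Engineering | 169706
3  | Legal       | 160974
4  | HR          | 56930 
5  | Engineering | 78131 
6  | Engineering | 68250 
7  | HR          | 172346
8  | Engineering | 147557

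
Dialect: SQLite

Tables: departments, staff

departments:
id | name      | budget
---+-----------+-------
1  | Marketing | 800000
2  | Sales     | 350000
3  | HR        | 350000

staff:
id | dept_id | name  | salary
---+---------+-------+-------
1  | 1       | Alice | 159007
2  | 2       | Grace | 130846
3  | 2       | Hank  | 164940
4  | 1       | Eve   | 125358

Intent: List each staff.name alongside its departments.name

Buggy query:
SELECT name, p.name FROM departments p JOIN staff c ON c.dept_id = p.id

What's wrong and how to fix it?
Bug: 'name' exists in both joined tables, so the database can't tell which one is meant

Fix: Prefix ambiguous columns with the table alias

Corrected query:
SELECT c.name, p.name FROM departments p JOIN staff c ON c.dept_id = p.id

Result:
name  | name     
------+----------
Alice | Marketing
Grace | Sales    
Hank  | Sales    
Eve   | Marketing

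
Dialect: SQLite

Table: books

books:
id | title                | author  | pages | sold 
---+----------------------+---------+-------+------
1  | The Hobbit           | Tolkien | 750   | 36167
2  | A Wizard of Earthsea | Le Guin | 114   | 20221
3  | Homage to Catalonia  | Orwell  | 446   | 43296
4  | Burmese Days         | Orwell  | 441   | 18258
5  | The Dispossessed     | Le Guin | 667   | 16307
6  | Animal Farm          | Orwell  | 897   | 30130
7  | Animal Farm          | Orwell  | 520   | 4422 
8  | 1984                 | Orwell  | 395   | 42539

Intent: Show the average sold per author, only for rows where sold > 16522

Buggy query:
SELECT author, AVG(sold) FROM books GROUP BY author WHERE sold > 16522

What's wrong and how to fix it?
Bug: WHERE cannot follow GROUP BY

Fix: Move the WHERE clause before GROUP BY

Corrected query:
SELECT author, AVG(sold) FROM books WHERE sold > 16522 GROUP BY author

Result:
author  | AVG(sold)
--------+----------
Le Guin | 20221    
Orwell  | 33555.75 
Tolkien | 36167    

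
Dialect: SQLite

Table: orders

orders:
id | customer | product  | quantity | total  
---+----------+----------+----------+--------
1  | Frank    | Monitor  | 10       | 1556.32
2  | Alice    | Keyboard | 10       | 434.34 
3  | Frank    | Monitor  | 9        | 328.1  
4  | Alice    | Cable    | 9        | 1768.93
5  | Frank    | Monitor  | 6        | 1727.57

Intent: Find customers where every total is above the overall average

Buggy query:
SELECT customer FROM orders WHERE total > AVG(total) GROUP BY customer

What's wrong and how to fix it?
Bug: WHERE evaluates per row before aggregation, so AVG() is unavailable

Fix: Use a subquery for AVG and a HAVING MIN(...) filter so the condition holds for every row in the group

Corrected query:
SELECT customer FROM orders GROUP BY customer HAVING MIN(total) > (SELECT AVG(total) FROM orders)

Result:
(no rows)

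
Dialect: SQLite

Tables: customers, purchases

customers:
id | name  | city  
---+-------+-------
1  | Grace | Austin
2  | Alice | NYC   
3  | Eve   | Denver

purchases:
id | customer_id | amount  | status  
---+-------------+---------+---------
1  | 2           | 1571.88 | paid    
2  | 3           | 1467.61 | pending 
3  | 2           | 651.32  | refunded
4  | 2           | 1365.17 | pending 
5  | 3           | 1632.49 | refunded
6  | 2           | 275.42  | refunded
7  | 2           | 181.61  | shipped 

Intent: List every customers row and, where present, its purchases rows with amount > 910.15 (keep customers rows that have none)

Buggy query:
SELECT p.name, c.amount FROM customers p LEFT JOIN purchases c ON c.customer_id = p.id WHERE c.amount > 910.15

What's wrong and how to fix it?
Bug: Filtering c.amount in WHERE discards the NULL rows produced by LEFT JOIN, turning it into an inner join

Fix: Put 'c.amount > 910.15' in the JOIN's ON clause instead of WHERE

Corrected query:
SELECT p.name, c.amount FROM customers p LEFT JOIN purchases c ON c.customer_id = p.id AND c.amount > 910.15

Result:
name  | amount 
------+--------
Grace | NULL   
Alice | 1365.17
Alice | 1571.88
Eve   | 1467.61
Eve   | 1632.49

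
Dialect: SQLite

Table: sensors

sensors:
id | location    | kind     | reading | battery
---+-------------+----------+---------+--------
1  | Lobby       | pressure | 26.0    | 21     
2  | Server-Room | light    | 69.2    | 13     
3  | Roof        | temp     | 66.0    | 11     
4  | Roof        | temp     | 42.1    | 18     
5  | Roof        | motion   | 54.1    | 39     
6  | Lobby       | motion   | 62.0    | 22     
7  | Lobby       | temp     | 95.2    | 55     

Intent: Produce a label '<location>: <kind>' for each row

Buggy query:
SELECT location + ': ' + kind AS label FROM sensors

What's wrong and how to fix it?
Bug: '+' is numeric addition; on text columns SQLite converts them to 0 instead of concatenating

Fix: Use the || operator for string concatenation

Corrected query:
SELECT location || ': ' || kind AS label FROM sensors

Result:
label             
------------------
Lobby: pressure   
Server-Room: light
Roof: temp        
Roof: temp        
Roof: motion      
Lobby: motion     
Lobby: temp       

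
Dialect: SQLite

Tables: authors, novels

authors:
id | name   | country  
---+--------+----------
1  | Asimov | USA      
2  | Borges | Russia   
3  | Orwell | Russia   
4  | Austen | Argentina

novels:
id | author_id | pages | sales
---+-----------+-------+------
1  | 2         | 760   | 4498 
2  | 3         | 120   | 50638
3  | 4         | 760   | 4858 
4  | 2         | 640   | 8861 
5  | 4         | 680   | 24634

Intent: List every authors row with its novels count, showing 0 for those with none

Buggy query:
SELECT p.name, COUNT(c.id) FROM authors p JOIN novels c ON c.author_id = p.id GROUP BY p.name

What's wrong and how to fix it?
Bug: An inner join excludes parents with zero children

Fix: Use LEFT JOIN so parents without children still appear (COUNT(c.id) gives 0)

Corrected query:
SELECT p.name, COUNT(c.id) FROM authors p LEFT JOIN novels c ON c.author_id = p.id GROUP BY p.name

Result:
name   | COUNT(c.id)
-------+------------
Asimov | 0          
Austen | 2          
Borges | 2          
Orwell | 1          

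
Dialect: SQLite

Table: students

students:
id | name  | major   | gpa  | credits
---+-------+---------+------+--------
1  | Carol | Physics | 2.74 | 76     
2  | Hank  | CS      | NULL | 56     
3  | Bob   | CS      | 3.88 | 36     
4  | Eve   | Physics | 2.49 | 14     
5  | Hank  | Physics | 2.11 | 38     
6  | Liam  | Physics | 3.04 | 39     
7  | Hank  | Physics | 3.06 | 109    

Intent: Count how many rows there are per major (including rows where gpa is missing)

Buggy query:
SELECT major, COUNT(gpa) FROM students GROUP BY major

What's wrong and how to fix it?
Bug: COUNT(column) counts non-NULL values only; rows with NULL gpa aren't counted

Fix: Replace COUNT(gpa) with COUNT(*)

Corrected query:
SELECT major, COUNT(*) FROM students GROUP BY major

Result:
major   | COUNT(*)
--------+---------
CS      | 2       
Physics | 5       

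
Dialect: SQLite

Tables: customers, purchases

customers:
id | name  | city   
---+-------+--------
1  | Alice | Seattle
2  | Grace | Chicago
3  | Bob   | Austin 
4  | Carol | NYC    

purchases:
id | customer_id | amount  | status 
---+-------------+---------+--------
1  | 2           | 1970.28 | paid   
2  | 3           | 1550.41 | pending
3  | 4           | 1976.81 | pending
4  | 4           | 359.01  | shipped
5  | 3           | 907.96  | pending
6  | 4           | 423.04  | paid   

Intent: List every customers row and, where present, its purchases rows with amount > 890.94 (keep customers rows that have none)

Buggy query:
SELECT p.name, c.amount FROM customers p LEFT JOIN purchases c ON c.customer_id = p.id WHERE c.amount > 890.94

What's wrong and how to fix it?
Bug: A WHERE condition on the right-hand table after LEFT JOIN drops unmatched parents

Fix: Put 'c.amount > 890.94' in the JOIN's ON clause instead of WHERE

Corrected query:
SELECT p.name, c.amount FROM customers p LEFT JOIN purchases c ON c.customer_id = p.id AND c.amount > 890.94

Result:
name  | amount 
------+--------
Alice | NULL   
Grace | 1970.28
Bob   | 907.96 
Bob   | 1550.41
Carol | 1976.81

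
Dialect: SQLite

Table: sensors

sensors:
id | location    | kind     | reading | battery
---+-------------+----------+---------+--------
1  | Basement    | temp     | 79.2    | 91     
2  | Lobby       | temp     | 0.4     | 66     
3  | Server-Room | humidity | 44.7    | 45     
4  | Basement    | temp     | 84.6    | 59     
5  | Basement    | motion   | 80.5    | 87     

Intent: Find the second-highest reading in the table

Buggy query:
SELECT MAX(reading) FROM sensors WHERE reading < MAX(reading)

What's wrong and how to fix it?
Bug: The inner MAX is an aggregate inside WHERE, which is not allowed

Fix: Compute the overall MAX in a subquery, then take MAX of rows below it

Corrected query:
SELECT MAX(reading) FROM sensors WHERE reading < (SELECT MAX(reading) FROM sensors)

Result:
MAX(reading)
------------
80.5        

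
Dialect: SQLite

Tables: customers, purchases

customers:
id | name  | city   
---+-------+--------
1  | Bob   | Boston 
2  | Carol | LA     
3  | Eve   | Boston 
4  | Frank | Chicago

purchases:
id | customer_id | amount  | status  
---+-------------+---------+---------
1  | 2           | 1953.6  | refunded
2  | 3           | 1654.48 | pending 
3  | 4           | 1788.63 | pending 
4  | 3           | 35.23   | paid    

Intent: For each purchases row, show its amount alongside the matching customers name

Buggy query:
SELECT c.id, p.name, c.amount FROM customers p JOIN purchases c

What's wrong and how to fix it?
Bug: Missing join condition: each purchases row is matched to all customers rows instead of just its own

Fix: Specify the join condition linking the foreign key to the parent id

Corrected query:
SELECT c.id, p.name, c.amount FROM customers p JOIN purchases c ON c.customer_id = p.id

Result:
id | name  | amount 
---+-------+--------
1  | Carol | 1953.6 
2  | Eve   | 1654.48
3  | Frank | 1788.63
4  | Eve   | 35.23  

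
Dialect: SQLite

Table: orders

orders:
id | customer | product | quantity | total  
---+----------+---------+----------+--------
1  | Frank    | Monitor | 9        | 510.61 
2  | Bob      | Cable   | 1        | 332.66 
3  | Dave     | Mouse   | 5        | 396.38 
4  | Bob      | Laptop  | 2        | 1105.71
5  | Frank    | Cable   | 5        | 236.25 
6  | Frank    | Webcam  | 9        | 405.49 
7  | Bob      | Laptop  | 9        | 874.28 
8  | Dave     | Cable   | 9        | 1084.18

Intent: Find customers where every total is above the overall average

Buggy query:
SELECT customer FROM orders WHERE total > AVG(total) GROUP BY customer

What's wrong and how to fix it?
Bug: WHERE evaluates per row before aggregation, so AVG() is unavailable

Fix: Compute the overall average in a scalar subquery and compare each group's MIN against it in HAVING

Corrected query:
SELECT customer FROM orders GROUP BY customer HAVING MIN(total) > (SELECT AVG(total) FROM orders)

Result:
(no rows)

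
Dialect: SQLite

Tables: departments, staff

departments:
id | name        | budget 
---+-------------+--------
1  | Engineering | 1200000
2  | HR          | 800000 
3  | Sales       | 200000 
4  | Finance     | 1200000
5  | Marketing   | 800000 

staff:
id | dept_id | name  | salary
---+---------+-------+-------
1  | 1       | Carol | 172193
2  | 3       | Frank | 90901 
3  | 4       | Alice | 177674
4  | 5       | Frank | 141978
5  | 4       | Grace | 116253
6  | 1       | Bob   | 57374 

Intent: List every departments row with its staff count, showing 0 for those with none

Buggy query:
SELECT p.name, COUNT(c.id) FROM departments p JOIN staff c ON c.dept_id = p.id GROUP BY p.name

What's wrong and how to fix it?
Bug: INNER JOIN drops departments rows that have no matching staff rows

Fix: Switch to LEFT JOIN to retain unmatched parent rows

Corrected query:
SELECT p.name, COUNT(c.id) FROM departments p LEFT JOIN staff c ON c.dept_id = p.id GROUP BY p.name

Result:
name        | COUNT(c.id)
------------+------------
Engineering | 2          
Finance     | 2          
HR          | 0          
Marketing   | 1          
Sales       | 1          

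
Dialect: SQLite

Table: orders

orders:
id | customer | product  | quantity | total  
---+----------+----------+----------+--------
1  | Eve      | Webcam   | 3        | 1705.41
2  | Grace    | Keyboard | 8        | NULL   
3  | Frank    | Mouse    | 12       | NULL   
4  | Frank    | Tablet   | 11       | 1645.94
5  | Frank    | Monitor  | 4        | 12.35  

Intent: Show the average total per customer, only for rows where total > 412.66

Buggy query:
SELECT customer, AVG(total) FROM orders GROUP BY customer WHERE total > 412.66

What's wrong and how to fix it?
Bug: WHERE cannot follow GROUP BY

Fix: Move the WHERE clause before GROUP BY

Corrected query:
SELECT customer, AVG(total) FROM orders WHERE total > 412.66 GROUP BY customer

Result:
customer | AVG(total)
---------+-----------
Eve      | 1705.41   
Frank    | 1645.94   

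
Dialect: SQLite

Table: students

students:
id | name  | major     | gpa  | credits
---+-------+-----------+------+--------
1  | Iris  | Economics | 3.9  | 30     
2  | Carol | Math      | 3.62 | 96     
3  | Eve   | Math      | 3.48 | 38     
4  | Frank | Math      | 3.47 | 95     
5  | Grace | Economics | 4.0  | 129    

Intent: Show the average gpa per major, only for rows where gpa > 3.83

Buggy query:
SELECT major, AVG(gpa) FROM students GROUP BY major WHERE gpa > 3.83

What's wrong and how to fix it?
Bug: Row-level WHERE must come before GROUP BY in the clause order

Fix: Move the WHERE clause before GROUP BY

Corrected query:
SELECT major, AVG(gpa) FROM students WHERE gpa > 3.83 GROUP BY major

Result:
major     | AVG(gpa)
----------+---------
Economics | 3.95    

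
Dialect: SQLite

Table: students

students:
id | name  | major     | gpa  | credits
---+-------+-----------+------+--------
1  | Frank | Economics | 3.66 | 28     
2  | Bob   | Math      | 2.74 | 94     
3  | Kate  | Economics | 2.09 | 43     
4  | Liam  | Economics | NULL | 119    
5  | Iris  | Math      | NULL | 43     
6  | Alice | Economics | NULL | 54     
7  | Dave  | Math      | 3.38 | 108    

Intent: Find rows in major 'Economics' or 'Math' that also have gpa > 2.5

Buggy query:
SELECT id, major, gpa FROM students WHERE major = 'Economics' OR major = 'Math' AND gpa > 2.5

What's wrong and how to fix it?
Bug: AND binds tighter than OR, so this parses as major = 'Economics' OR (major = 'Math' AND gpa > 2.5)

Fix: Add parentheses around the OR so the AND applies to both alternatives

Corrected query:
SELECT id, major, gpa FROM students WHERE (major = 'Economics' OR major = 'Math') AND gpa > 2.5

Result:
id | major     | gpa 
---+-----------+-----
1  | Economics | 3.66
2  | Math      | 2.74
7  | Math      | 3.38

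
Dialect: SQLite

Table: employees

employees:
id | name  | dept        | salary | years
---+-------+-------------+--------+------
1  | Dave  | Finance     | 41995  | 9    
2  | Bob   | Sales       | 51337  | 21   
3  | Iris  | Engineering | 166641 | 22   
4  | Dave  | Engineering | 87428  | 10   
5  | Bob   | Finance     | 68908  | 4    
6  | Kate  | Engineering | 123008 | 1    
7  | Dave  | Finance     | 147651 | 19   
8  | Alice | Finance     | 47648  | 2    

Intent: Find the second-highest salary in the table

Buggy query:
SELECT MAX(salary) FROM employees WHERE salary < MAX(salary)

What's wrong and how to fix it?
Bug: MAX(salary) on the right of the comparison is an aggregate-in-WHERE error

Fix: Compute the overall MAX in a subquery, then take MAX of rows below it

Corrected query:
SELECT MAX(salary) FROM employees WHERE salary < (SELECT MAX(salary) FROM employees)

Result:
MAX(salary)
-----------
147651     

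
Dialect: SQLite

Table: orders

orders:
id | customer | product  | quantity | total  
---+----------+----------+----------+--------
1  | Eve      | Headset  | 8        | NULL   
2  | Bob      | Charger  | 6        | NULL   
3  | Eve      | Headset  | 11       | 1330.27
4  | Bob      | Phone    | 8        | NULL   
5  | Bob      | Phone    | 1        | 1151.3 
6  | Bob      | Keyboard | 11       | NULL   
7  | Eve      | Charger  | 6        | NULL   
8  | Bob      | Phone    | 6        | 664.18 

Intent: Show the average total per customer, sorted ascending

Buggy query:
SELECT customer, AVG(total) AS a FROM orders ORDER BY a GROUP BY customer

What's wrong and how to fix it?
Bug: ORDER BY appears before GROUP BY; SQL clause order requires GROUP BY first

Fix: Move ORDER BY to the end, after GROUP BY

Corrected query:
SELECT customer, AVG(total) AS a FROM orders GROUP BY customer ORDER BY a

Result:
customer | a      
---------+--------
Bob      | 907.74 
Eve      | 1330.27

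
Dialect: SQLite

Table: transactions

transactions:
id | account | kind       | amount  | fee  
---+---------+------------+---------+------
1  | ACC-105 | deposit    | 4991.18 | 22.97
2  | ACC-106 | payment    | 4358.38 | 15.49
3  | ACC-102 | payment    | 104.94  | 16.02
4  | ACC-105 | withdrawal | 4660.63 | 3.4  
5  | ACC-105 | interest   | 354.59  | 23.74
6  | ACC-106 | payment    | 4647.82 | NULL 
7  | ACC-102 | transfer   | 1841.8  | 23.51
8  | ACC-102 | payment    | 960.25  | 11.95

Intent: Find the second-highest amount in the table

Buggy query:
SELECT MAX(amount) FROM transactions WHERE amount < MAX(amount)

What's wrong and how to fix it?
Bug: MAX(amount) on the right of the comparison is an aggregate-in-WHERE error

Fix: Compute the overall MAX in a subquery, then take MAX of rows below it

Corrected query:
SELECT MAX(amount) FROM transactions WHERE amount < (SELECT MAX(amount) FROM transactions)

Result:
MAX(amount)
-----------
4660.63    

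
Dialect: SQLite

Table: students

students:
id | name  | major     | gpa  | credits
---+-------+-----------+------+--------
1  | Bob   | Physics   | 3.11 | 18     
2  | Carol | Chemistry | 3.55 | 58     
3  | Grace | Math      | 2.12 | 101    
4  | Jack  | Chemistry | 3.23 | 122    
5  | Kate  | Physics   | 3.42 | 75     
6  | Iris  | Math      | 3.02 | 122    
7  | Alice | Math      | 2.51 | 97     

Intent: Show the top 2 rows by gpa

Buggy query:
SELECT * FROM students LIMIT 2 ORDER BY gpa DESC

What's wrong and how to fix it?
Bug: ORDER BY cannot follow LIMIT; LIMIT is the final clause

Fix: Swap the clauses: ORDER BY first, then LIMIT

Corrected query:
SELECT * FROM students ORDER BY gpa DESC LIMIT 2

Result:
id | name  | major     | gpa  | credits
---+-------+-----------+------+--------
2  | Carol | Chemistry | 3.55 | 58     
5  | Kate  | Physics   | 3.42 | 75     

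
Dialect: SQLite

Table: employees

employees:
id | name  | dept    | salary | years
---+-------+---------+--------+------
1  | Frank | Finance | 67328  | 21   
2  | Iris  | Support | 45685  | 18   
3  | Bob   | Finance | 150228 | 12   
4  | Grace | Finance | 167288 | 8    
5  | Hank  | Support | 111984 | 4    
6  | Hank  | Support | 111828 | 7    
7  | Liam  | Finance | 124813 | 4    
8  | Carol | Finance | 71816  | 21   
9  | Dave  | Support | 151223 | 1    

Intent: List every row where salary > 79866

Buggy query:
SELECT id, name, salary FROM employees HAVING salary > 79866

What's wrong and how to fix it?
Bug: This is a non-aggregate query (no GROUP BY, no aggregates), so in SQLite the HAVING clause is invalid here; a row-level condition belongs in WHERE

Fix: Replace HAVING with WHERE since the condition applies to individual rows

Corrected query:
SELECT id, name, salary FROM employees WHERE salary > 79866

Result:
id | name  | salary
---+-------+-------
3  | Bob   | 150228
4  | Grace | 167288
5  | Hank  | 111984
6  | Hank  | 111828
7  | Liam  | 124813
9  | Dave  | 151223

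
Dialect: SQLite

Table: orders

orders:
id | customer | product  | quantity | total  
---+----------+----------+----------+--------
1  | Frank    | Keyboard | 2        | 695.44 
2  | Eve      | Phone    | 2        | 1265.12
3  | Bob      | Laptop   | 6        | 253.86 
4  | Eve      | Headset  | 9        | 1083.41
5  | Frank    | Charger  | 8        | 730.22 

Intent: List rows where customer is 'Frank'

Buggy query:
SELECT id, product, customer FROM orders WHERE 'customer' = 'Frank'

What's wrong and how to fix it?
Bug: Single quotes denote string literals in SQL; the column name is being compared as a constant string

Fix: Reference the column as customer without single quotes

Corrected query:
SELECT id, product, customer FROM orders WHERE customer = 'Frank'

Result:
id | product  | customer
---+----------+---------
1  | Keyboard | Frank   
5  | Charger  | Frank   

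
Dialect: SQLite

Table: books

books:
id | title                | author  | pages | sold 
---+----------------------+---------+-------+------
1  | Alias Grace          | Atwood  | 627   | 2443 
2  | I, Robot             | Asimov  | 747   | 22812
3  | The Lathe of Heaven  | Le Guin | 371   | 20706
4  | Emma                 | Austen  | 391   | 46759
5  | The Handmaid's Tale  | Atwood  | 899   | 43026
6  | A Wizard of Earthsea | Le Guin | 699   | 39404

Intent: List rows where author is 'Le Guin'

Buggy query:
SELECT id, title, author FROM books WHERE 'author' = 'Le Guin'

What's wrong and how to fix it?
Bug: 'author' in single quotes is a string literal, not the column; the comparison is literal-vs-literal and never true

Fix: Remove the quotes around the column name (or use double quotes for an identifier)

Corrected query:
SELECT id, title, author FROM books WHERE author = 'Le Guin'

Result:
id | title                | author 
---+----------------------+--------
3  | The Lathe of Heaven  | Le Guin
6  | A Wizard of Earthsea | Le Guin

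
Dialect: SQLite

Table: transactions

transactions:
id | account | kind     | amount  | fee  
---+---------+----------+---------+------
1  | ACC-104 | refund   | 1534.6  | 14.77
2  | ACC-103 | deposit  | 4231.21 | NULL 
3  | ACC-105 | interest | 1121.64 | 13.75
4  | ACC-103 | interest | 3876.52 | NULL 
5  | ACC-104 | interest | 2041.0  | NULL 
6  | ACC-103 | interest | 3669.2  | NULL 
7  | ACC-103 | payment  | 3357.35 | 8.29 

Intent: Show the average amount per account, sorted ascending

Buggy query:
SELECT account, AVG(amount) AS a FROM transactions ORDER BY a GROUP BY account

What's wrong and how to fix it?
Bug: ORDER BY appears before GROUP BY; SQL clause order requires GROUP BY first

Fix: Reorder: SELECT … FROM … GROUP BY … ORDER BY …

Corrected query:
SELECT account, AVG(amount) AS a FROM transactions GROUP BY account ORDER BY a

Result:
account | a      
--------+--------
ACC-105 | 1121.64
ACC-104 | 1787.8 
ACC-103 | 3783.57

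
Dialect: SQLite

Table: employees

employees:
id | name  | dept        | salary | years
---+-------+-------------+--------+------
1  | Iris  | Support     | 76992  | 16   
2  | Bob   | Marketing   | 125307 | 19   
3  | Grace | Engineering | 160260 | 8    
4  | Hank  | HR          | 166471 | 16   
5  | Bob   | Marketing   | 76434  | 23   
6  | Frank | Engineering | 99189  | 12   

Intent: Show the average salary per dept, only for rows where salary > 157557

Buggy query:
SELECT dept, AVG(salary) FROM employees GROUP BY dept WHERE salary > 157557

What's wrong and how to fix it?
Bug: WHERE cannot follow GROUP BY

Fix: Place WHERE between FROM and GROUP BY

Corrected query:
SELECT dept, AVG(salary) FROM employees WHERE salary > 157557 GROUP BY dept

Result:
dept        | AVG(salary)
------------+------------
Engineering | 160260     
HR          | 166471     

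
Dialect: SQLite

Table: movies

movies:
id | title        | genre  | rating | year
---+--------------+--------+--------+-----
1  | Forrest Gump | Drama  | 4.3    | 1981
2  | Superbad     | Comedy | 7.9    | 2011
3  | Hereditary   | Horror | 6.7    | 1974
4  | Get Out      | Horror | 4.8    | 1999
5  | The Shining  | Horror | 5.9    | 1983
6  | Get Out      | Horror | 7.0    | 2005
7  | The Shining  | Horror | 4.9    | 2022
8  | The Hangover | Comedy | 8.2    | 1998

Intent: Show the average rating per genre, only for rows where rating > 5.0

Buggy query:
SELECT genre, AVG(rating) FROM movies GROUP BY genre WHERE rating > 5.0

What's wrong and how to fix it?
Bug: Row-level WHERE must come before GROUP BY in the clause order

Fix: Place WHERE between FROM and GROUP BY

Corrected query:
SELECT genre, AVG(rating) FROM movies WHERE rating > 5.0 GROUP BY genre

Result:
genre  | AVG(rating)
-------+------------
Comedy | 8.05       
Horror | 6.533333   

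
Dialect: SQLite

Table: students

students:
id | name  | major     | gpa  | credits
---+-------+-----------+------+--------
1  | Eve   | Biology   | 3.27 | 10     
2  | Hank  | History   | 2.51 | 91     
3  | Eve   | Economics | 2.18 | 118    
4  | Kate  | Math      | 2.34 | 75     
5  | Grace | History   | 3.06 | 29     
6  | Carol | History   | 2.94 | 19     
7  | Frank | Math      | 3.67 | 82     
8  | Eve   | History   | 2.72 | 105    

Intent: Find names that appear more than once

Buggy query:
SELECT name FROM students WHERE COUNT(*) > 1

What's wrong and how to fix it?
Bug: COUNT(*) is an aggregate and cannot be used in WHERE

Fix: GROUP BY name, then filter groups with HAVING COUNT(*) > 1

Corrected query:
SELECT name FROM students GROUP BY name HAVING COUNT(*) > 1

Result:
name
----
Eve 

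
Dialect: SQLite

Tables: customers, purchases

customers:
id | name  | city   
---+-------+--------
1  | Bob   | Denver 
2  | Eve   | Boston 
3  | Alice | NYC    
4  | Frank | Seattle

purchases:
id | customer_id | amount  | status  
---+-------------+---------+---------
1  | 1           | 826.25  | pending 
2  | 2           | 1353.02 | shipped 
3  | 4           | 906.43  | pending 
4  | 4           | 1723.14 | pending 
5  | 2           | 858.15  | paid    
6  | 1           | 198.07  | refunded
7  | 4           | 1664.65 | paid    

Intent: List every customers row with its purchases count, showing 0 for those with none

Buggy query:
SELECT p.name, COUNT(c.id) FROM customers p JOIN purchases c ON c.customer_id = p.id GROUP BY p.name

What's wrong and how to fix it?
Bug: INNER JOIN drops customers rows that have no matching purchases rows

Fix: Use LEFT JOIN so parents without children still appear (COUNT(c.id) gives 0)

Corrected query:
SELECT p.name, COUNT(c.id) FROM customers p LEFT JOIN purchases c ON c.customer_id = p.id GROUP BY p.name

Result:
name  | COUNT(c.id)
------+------------
Alice | 0          
Bob   | 2          
Eve   | 2          
Frank | 3          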